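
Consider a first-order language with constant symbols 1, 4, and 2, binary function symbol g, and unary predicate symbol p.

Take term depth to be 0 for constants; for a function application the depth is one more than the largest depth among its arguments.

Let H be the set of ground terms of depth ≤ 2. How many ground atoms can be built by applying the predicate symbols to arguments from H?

147

First count ground terms of depth ≤ 2.
Write N_k for the number of ground terms of depth ≤ k. A term of depth ≤ k is either a constant or a function symbol applied to arguments of depth ≤ k−1, so N_k = 3 + N_{k-1}^2.
N_0 = 3
N_1 = 3 + 3^2 = 12
N_2 = 3 + 12^2 = 147
So |H| = 147.
Ground atoms are formed by filling each argument slot of a predicate with a term from H, so an r-ary predicate gives |H|^r atoms:
  p: 147
Total ground atoms: 147.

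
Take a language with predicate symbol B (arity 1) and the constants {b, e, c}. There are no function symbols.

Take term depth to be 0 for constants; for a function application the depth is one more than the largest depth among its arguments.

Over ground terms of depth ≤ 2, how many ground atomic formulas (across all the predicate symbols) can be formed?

First count ground terms of depth ≤ 2.
With no function symbols every ground term is a constant, so there are exactly 3 ground terms at every depth bound.
N_0 = 3
N_1 = 3
N_2 = 3
Explicitly: b, e, c.
So |H| = 3.
Each predicate of arity r yields |H|^r ground atoms (one per choice of an r-tuple from H):
  B: 3
Total ground atoms: 3.

3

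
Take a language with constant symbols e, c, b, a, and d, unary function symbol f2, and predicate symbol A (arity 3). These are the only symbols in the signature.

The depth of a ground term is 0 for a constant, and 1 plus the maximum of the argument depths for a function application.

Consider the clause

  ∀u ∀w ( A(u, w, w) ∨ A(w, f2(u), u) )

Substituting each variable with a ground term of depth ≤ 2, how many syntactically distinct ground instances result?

225

Ground terms of depth ≤ 2:
  Count level by level. With function symbols f2/1, the terms of depth ≤ k are the 5 constants together with each function applied to depth-≤(k−1) tuples, so N_k = 5 + N_{k-1}.
  N_0 = 5
  N_1 = 5 + 5 = 10
  N_2 = 5 + 10 = 15
So there are 15 ground terms available for substitution.
The body mentions every one of the 2 quantified variables; since ground terms form a free algebra, no two substitutions collapse to the same formula.
Number of ground instances = 15^2 = 225.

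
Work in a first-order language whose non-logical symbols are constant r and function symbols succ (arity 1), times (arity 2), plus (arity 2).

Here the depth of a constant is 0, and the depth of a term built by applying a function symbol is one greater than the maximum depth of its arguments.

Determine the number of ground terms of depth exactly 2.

33

Write N_k for the number of ground terms of depth ≤ k. A term of depth ≤ k is either a constant or a function symbol applied to arguments of depth ≤ k−1, so N_k = 1 + N_{k-1} + N_{k-1}^2 + N_{k-1}^2.
N_0 = 1
N_1 = 1 + 1 + 1^2 + 1^2 = 4
N_2 = 1 + 4 + 4^2 + 4^2 = 37
Terms of depth exactly 2: N_2 − N_1 = 37 − 4 = 33.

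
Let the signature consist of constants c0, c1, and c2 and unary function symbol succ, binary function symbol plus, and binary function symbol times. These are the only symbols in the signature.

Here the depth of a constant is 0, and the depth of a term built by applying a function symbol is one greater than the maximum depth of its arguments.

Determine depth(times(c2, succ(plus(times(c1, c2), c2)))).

4

depth(times(c1, c2)) = 1 + max(0, 0) = 1
depth(plus(times(c1, c2), c2)) = 1 + max(1, 0) = 2
depth(succ(plus(times(c1, c2), c2))) = 1 + depth(plus(times(c1, c2), c2)) = 1 + 2 = 3
depth(times(c2, succ(plus(times(c1, c2), c2)))) = 1 + max(0, 3) = 4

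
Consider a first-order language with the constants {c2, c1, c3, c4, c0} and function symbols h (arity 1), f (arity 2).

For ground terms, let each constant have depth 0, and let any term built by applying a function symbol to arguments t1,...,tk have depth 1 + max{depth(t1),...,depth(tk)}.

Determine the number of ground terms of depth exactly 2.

1230

If N_k denotes the number of depth-≤k ground terms, the 5 constants give N_0 = 5, and each function symbol of arity r contributes N_{k-1}^r new terms at level k: N_k = 5 + N_{k-1} + N_{k-1}^2.
N_0 = 5
N_1 = 5 + 5 + 5^2 = 35
N_2 = 5 + 35 + 35^2 = 1265
Terms of depth exactly 2: N_2 − N_1 = 1265 − 35 = 1230.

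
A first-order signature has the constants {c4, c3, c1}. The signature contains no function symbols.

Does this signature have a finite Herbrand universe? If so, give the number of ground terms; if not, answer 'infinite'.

There are no function symbols, so every ground term is one of the 3 constants.
The Herbrand universe is {c4, c3, c1}, which is finite with 3 elements.

3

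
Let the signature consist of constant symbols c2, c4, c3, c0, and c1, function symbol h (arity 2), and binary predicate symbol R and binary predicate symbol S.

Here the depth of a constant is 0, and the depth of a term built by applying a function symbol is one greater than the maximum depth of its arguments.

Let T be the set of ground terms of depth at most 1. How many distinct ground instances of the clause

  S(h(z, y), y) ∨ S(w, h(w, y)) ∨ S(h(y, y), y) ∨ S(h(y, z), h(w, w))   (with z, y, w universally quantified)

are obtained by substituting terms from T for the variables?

Ground terms of depth ≤ 1:
  Let N_k count ground terms of depth at most k. Each non-constant term of depth ≤ k is some function symbol applied to depth-≤(k−1) arguments, giving N_k = 5 + N_{k-1}^2.
  N_0 = 5
  N_1 = 5 + 5^2 = 30
So there are 30 ground terms available for substitution.
There are 3 variables to instantiate (z, y, w), each occurring in at least one literal, so different choices give different ground instances.
Number of ground instances = 30^3 = 27000.

27000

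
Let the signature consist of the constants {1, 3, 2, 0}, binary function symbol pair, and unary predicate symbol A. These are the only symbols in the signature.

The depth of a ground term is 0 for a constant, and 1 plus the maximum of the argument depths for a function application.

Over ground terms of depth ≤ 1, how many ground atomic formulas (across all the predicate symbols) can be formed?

First count ground terms of depth ≤ 1.
Count level by level. With function symbols pair/2, the terms of depth ≤ k are the 4 constants together with each function applied to depth-≤(k−1) tuples, so N_k = 4 + N_{k-1}^2.
N_0 = 4
N_1 = 4 + 4^2 = 20
So |H| = 20.
Ground atoms are formed by filling each argument slot of a predicate with a term from H, so an r-ary predicate gives |H|^r atoms:
  A: 20
Total ground atoms: 20.

20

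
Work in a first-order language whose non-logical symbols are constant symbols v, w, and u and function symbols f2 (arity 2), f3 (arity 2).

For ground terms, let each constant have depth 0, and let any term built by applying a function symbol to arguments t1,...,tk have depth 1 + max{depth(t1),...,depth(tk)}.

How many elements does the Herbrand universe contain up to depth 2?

Let N_k count ground terms of depth at most k. Each non-constant term of depth ≤ k is some function symbol applied to depth-≤(k−1) arguments, giving N_k = 3 + N_{k-1}^2 + N_{k-1}^2.
N_0 = 3
N_1 = 3 + 3^2 + 3^2 = 21
N_2 = 3 + 21^2 + 21^2 = 885

885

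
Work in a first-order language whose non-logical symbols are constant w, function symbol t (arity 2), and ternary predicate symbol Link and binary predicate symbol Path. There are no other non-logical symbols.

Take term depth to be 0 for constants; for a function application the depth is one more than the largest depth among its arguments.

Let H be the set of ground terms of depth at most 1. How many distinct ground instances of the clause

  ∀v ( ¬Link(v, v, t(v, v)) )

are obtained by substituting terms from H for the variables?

Ground terms of depth ≤ 1:
  Let N_k = |{terms of depth ≤ k}|. Then N_0 = 1 and N_k = 1 + N_{k-1}^2 for k ≥ 1 (one summand per function symbol, arity giving the exponent).
  N_0 = 1
  N_1 = 1 + 1^2 = 2
  Explicitly: w, t(w, w).
So there are 2 ground terms available for substitution.
The variable v ranges independently over the available ground terms, and distinct assignments produce distinct instances.
Number of ground instances = 2.

2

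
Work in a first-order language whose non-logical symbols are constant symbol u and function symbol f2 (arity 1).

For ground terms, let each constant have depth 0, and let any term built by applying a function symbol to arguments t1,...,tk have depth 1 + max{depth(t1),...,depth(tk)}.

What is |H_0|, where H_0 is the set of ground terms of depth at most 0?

If N_k denotes the number of depth-≤k ground terms, the 1 constant gives N_0 = 1, and each function symbol of arity r contributes N_{k-1}^r new terms at level k: N_k = 1 + N_{k-1}.
N_0 = 1
Explicitly: u.

1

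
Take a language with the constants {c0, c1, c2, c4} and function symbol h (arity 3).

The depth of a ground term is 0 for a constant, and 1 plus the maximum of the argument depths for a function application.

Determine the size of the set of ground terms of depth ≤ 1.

Let N_k = |{terms of depth ≤ k}|. Then N_0 = 4 and N_k = 4 + N_{k-1}^3 for k ≥ 1 (one summand per function symbol, arity giving the exponent).
N_0 = 4
N_1 = 4 + 4^3 = 68

68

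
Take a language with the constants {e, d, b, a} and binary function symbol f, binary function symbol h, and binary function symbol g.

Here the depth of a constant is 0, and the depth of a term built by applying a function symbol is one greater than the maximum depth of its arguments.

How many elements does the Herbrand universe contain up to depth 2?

If N_k denotes the number of depth-≤k ground terms, the 4 constants give N_0 = 4, and each function symbol of arity r contributes N_{k-1}^r new terms at level k: N_k = 4 + N_{k-1}^2 + N_{k-1}^2 + N_{k-1}^2.
N_0 = 4
N_1 = 4 + 4^2 + 4^2 + 4^2 = 52
N_2 = 4 + 52^2 + 52^2 + 52^2 = 8116

8116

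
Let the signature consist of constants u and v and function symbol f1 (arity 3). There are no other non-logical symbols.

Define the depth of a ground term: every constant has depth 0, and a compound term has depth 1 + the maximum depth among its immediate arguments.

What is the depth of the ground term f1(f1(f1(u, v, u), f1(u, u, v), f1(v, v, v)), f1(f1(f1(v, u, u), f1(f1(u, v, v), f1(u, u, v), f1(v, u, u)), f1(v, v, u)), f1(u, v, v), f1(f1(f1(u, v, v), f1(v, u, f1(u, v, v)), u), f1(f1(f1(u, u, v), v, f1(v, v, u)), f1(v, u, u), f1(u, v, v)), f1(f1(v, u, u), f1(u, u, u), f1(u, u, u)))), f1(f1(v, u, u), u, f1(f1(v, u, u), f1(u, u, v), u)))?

6

depth(f1(u, v, u)) = 1 + max(0, 0, 0) = 1
depth(f1(u, u, v)) = 1 + max(0, 0, 0) = 1
depth(f1(v, v, v)) = 1 + max(0, 0, 0) = 1
depth(f1(f1(u, v, u), f1(u, u, v), f1(v, v, v))) = 1 + max(1, 1, 1) = 2
depth(f1(v, u, u)) = 1 + max(0, 0, 0) = 1
depth(f1(u, v, v)) = 1 + max(0, 0, 0) = 1
depth(f1(f1(u, v, v), f1(u, u, v), f1(v, u, u))) = 1 + max(1, 1, 1) = 2
depth(f1(v, v, u)) = 1 + max(0, 0, 0) = 1
depth(f1(f1(v, u, u), f1(f1(u, v, v), f1(u, u, v), f1(v, u, u)), f1(v, v, u))) = 1 + max(1, 2, 1) = 3
depth(f1(v, u, f1(u, v, v))) = 1 + max(0, 0, 1) = 2
depth(f1(f1(u, v, v), f1(v, u, f1(u, v, v)), u)) = 1 + max(1, 2, 0) = 3
depth(f1(f1(u, u, v), v, f1(v, v, u))) = 1 + max(1, 0, 1) = 2
depth(f1(f1(f1(u, u, v), v, f1(v, v, u)), f1(v, u, u), f1(u, v, v))) = 1 + max(2, 1, 1) = 3
depth(f1(u, u, u)) = 1 + max(0, 0, 0) = 1
depth(f1(f1(v, u, u), f1(u, u, u), f1(u, u, u))) = 1 + max(1, 1, 1) = 2
depth(f1(f1(f1(u, v, v), f1(v, u, f1(u, v, v)), u), f1(f1(f1(u, u, v), v, f1(v, v, u)), f1(v, u, u), f1(u, v, v)), f1(f1(v, u, u), f1(u, u, u), f1(u, u, u)))) = 1 + max(3, 3, 2) = 4
depth(f1(f1(f1(v, u, u), f1(f1(u, v, v), f1(u, u, v), f1(v, u, u)), f1(v, v, u)), f1(u, v, v), f1(f1(f1(u, v, v), f1(v, u, f1(u, v, v)), u), f1(f1(f1(u, u, v), v, f1(v, v, u)), f1(v, u, u), f1(u, v, v)), f1(f1(v, u, u), f1(u, u, u), f1(u, u, u))))) = 1 + max(3, 1, 4) = 5
depth(f1(f1(v, u, u), f1(u, u, v), u)) = 1 + max(1, 1, 0) = 2
depth(f1(f1(v, u, u), u, f1(f1(v, u, u), f1(u, u, v), u))) = 1 + max(1, 0, 2) = 3
depth(f1(f1(f1(u, v, u), f1(u, u, v), f1(v, v, v)), f1(f1(f1(v, u, u), f1(f1(u, v, v), f1(u, u, v), f1(v, u, u)), f1(v, v, u)), f1(u, v, v), f1(f1(f1(u, v, v), f1(v, u, f1(u, v, v)), u), f1(f1(f1(u, u, v), v, f1(v, v, u)), f1(v, u, u), f1(u, v, v)), f1(f1(v, u, u), f1(u, u, u), f1(u, u, u)))), f1(f1(v, u, u), u, f1(f1(v, u, u), f1(u, u, v), u)))) = 1 + max(2, 5, 3) = 6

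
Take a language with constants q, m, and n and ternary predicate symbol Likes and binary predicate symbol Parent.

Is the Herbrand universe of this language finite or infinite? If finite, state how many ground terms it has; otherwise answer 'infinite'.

There are no function symbols, so every ground term is one of the 3 constants.
The Herbrand universe is {q, m, n}, which is finite with 3 elements.

3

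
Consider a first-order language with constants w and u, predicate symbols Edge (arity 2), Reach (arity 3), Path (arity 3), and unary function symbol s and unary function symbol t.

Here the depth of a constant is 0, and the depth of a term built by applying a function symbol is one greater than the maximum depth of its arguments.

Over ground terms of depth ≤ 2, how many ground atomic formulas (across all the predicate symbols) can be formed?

5684

First count ground terms of depth ≤ 2.
Let N_k count ground terms of depth at most k. Each non-constant term of depth ≤ k is some function symbol applied to depth-≤(k−1) arguments, giving N_k = 2 + N_{k-1} + N_{k-1}.
N_0 = 2
N_1 = 2 + 2 + 2 = 6
N_2 = 2 + 6 + 6 = 14
So |H| = 14.
A ground atom is a predicate applied to a tuple of terms from H, so the count is the sum over predicates of |H|^arity:
  Edge: 14^2 = 196;  Reach: 14^3 = 2744;  Path: 14^3 = 2744
Total ground atoms: 196 + 2744 + 2744 = 5684.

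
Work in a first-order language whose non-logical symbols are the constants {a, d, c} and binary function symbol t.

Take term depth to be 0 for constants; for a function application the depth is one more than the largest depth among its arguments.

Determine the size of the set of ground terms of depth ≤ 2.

147

If N_k denotes the number of depth-≤k ground terms, the 3 constants give N_0 = 3, and each function symbol of arity r contributes N_{k-1}^r new terms at level k: N_k = 3 + N_{k-1}^2.
N_0 = 3
N_1 = 3 + 3^2 = 12
N_2 = 3 + 12^2 = 147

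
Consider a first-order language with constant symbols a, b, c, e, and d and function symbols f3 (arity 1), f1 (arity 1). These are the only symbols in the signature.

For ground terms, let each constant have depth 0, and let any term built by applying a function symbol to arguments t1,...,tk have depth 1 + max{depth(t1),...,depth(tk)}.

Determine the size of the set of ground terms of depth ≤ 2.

35

Count level by level. With function symbols f3/1, f1/1, the terms of depth ≤ k are the 5 constants together with each function applied to depth-≤(k−1) tuples, so N_k = 5 + N_{k-1} + N_{k-1}.
N_0 = 5
N_1 = 5 + 5 + 5 = 15
N_2 = 5 + 15 + 15 = 35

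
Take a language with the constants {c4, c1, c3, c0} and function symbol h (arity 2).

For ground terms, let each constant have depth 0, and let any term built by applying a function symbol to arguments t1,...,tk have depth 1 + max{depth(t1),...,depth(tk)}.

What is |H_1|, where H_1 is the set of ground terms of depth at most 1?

If N_k denotes the number of depth-≤k ground terms, the 4 constants give N_0 = 4, and each function symbol of arity r contributes N_{k-1}^r new terms at level k: N_k = 4 + N_{k-1}^2.
N_0 = 4
N_1 = 4 + 4^2 = 20

20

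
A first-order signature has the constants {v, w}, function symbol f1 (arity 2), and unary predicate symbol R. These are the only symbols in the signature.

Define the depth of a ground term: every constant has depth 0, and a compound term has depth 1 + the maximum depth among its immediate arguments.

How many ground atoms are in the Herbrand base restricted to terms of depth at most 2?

38

First count ground terms of depth ≤ 2.
Write N_k for the number of ground terms of depth ≤ k. A term of depth ≤ k is either a constant or a function symbol applied to arguments of depth ≤ k−1, so N_k = 2 + N_{k-1}^2.
N_0 = 2
N_1 = 2 + 2^2 = 6
N_2 = 2 + 6^2 = 38
So |H| = 38.
Ground atoms are formed by filling each argument slot of a predicate with a term from H, so an r-ary predicate gives |H|^r atoms:
  R: 38
Total ground atoms: 38.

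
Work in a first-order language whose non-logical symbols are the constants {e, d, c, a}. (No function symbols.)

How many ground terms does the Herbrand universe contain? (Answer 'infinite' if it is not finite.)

4

There are no function symbols, so every ground term is one of the 4 constants.
The Herbrand universe is {e, d, c, a}, which is finite with 4 elements.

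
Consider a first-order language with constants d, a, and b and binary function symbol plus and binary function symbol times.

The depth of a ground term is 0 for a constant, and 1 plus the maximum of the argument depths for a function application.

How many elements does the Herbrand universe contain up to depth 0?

3

Let N_k = |{terms of depth ≤ k}|. Then N_0 = 3 and N_k = 3 + N_{k-1}^2 + N_{k-1}^2 for k ≥ 1 (one summand per function symbol, arity giving the exponent).
N_0 = 3
Explicitly: d, a, b.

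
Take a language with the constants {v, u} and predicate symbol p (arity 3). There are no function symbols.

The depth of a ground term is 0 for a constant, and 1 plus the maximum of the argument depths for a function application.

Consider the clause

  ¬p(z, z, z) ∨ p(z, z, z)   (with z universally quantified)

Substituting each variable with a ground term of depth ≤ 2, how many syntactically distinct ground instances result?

2

Ground terms of depth ≤ 2:
  With no function symbols every ground term is a constant, so there are exactly 2 ground terms at every depth bound.
  N_0 = 2
  N_1 = 2
  N_2 = 2
So there are 2 ground terms available for substitution.
There is 1 variable to instantiate (z),  occurring in at least one literal, so different choices give different ground instances.
Number of ground instances = 2.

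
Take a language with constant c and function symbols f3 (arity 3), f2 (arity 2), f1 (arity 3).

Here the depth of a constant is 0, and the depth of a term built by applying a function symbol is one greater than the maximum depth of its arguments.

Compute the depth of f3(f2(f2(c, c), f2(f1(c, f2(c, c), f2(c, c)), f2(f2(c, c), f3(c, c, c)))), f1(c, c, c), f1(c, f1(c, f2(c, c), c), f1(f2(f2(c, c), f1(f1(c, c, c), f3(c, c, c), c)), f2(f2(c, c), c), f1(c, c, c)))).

depth(f2(c, c)) = 1 + max(0, 0) = 1
depth(f1(c, f2(c, c), f2(c, c))) = 1 + max(0, 1, 1) = 2
depth(f3(c, c, c)) = 1 + max(0, 0, 0) = 1
depth(f2(f2(c, c), f3(c, c, c))) = 1 + max(1, 1) = 2
depth(f2(f1(c, f2(c, c), f2(c, c)), f2(f2(c, c), f3(c, c, c)))) = 1 + max(2, 2) = 3
depth(f2(f2(c, c), f2(f1(c, f2(c, c), f2(c, c)), f2(f2(c, c), f3(c, c, c))))) = 1 + max(1, 3) = 4
depth(f1(c, c, c)) = 1 + max(0, 0, 0) = 1
depth(f1(c, f2(c, c), c)) = 1 + max(0, 1, 0) = 2
depth(f1(f1(c, c, c), f3(c, c, c), c)) = 1 + max(1, 1, 0) = 2
depth(f2(f2(c, c), f1(f1(c, c, c), f3(c, c, c), c))) = 1 + max(1, 2) = 3
depth(f2(f2(c, c), c)) = 1 + max(1, 0) = 2
depth(f1(f2(f2(c, c), f1(f1(c, c, c), f3(c, c, c), c)), f2(f2(c, c), c), f1(c, c, c))) = 1 + max(3, 2, 1) = 4
depth(f1(c, f1(c, f2(c, c), c), f1(f2(f2(c, c), f1(f1(c, c, c), f3(c, c, c), c)), f2(f2(c, c), c), f1(c, c, c)))) = 1 + max(0, 2, 4) = 5
depth(f3(f2(f2(c, c), f2(f1(c, f2(c, c), f2(c, c)), f2(f2(c, c), f3(c, c, c)))), f1(c, c, c), f1(c, f1(c, f2(c, c), c), f1(f2(f2(c, c), f1(f1(c, c, c), f3(c, c, c), c)), f2(f2(c, c), c), f1(c, c, c))))) = 1 + max(4, 1, 5) = 6

6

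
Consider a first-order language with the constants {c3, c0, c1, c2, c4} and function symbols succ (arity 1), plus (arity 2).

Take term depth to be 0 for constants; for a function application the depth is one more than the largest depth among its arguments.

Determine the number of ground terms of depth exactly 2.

1230

If N_k denotes the number of depth-≤k ground terms, the 5 constants give N_0 = 5, and each function symbol of arity r contributes N_{k-1}^r new terms at level k: N_k = 5 + N_{k-1} + N_{k-1}^2.
N_0 = 5
N_1 = 5 + 5 + 5^2 = 35
N_2 = 5 + 35 + 35^2 = 1265
Terms of depth exactly 2: N_2 − N_1 = 1265 − 35 = 1230.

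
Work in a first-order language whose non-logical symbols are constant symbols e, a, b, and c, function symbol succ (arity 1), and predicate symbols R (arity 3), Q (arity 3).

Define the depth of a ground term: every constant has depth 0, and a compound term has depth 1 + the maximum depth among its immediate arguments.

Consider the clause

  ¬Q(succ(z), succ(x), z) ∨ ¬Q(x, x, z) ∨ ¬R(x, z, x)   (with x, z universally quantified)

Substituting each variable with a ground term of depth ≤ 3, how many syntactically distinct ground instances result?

256

Ground terms of depth ≤ 3:
  Write N_k for the number of ground terms of depth ≤ k. A term of depth ≤ k is either a constant or a function symbol applied to arguments of depth ≤ k−1, so N_k = 4 + N_{k-1}.
  N_0 = 4
  N_1 = 4 + 4 = 8
  N_2 = 4 + 8 = 12
  N_3 = 4 + 12 = 16
So there are 16 ground terms available for substitution.
Each of x, z ranges independently over the available ground terms, and distinct assignments produce distinct instances.
Number of ground instances = 16^2 = 256.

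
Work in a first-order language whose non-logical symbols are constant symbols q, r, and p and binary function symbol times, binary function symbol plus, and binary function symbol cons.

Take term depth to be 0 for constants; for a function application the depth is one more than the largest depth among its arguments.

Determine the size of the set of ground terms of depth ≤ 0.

3

Count level by level. With function symbols times/2, plus/2, cons/2, the terms of depth ≤ k are the 3 constants together with each function applied to depth-≤(k−1) tuples, so N_k = 3 + N_{k-1}^2 + N_{k-1}^2 + N_{k-1}^2.
N_0 = 3
Explicitly: q, r, p.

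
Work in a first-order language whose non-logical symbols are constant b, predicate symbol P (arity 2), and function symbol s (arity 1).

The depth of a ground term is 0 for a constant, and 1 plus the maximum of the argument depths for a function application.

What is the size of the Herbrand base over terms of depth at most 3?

First count ground terms of depth ≤ 3.
If N_k denotes the number of depth-≤k ground terms, the 1 constant gives N_0 = 1, and each function symbol of arity r contributes N_{k-1}^r new terms at level k: N_k = 1 + N_{k-1}.
N_0 = 1
N_1 = 1 + 1 = 2
N_2 = 1 + 2 = 3
N_3 = 1 + 3 = 4
So |H| = 4.
A ground atom is a predicate applied to a tuple of terms from H, so the count is the sum over predicates of |H|^arity:
  P: 4^2 = 16
Total ground atoms: 16.

16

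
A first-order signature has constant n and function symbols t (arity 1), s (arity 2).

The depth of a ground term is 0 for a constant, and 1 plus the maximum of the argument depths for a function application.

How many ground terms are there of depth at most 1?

3

Let N_k = |{terms of depth ≤ k}|. Then N_0 = 1 and N_k = 1 + N_{k-1} + N_{k-1}^2 for k ≥ 1 (one summand per function symbol, arity giving the exponent).
N_0 = 1
N_1 = 1 + 1 + 1^2 = 3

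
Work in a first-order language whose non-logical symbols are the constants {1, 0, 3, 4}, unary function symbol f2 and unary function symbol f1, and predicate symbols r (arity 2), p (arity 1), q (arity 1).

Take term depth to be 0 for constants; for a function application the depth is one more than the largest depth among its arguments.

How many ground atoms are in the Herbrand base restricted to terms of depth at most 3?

First count ground terms of depth ≤ 3.
Let N_k = |{terms of depth ≤ k}|. Then N_0 = 4 and N_k = 4 + N_{k-1} + N_{k-1} for k ≥ 1 (one summand per function symbol, arity giving the exponent).
N_0 = 4
N_1 = 4 + 4 + 4 = 12
N_2 = 4 + 12 + 12 = 28
N_3 = 4 + 28 + 28 = 60
So |H| = 60.
A ground atom is a predicate applied to a tuple of terms from H, so the count is the sum over predicates of |H|^arity:
  r: 60^2 = 3600;  p: 60;  q: 60
Total ground atoms: 3600 + 60 + 60 = 3720.

3720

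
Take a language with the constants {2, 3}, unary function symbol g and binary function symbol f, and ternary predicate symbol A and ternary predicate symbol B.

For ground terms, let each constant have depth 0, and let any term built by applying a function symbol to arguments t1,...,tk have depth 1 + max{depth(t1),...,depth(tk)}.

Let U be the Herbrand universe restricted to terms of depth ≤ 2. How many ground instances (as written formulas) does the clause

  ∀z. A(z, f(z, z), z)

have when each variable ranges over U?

Ground terms of depth ≤ 2:
  Let N_k count ground terms of depth at most k. Each non-constant term of depth ≤ k is some function symbol applied to depth-≤(k−1) arguments, giving N_k = 2 + N_{k-1} + N_{k-1}^2.
  N_0 = 2
  N_1 = 2 + 2 + 2^2 = 8
  N_2 = 2 + 8 + 8^2 = 74
So there are 74 ground terms available for substitution.
The variable z ranges independently over the available ground terms, and distinct assignments produce distinct instances.
Number of ground instances = 74.

74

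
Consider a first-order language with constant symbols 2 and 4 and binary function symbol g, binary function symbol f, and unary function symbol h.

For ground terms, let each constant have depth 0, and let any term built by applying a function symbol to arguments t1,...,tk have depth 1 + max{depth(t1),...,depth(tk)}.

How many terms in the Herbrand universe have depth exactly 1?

10

Write N_k for the number of ground terms of depth ≤ k. A term of depth ≤ k is either a constant or a function symbol applied to arguments of depth ≤ k−1, so N_k = 2 + N_{k-1}^2 + N_{k-1}^2 + N_{k-1}.
N_0 = 2
N_1 = 2 + 2^2 + 2^2 + 2 = 12
Terms of depth exactly 1: N_1 − N_0 = 12 − 2 = 10.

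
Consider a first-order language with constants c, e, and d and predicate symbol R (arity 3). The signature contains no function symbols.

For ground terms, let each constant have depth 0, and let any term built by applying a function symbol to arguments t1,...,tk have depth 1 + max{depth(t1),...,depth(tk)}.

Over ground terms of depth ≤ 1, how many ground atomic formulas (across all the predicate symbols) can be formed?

27

First count ground terms of depth ≤ 1.
With no function symbols every ground term is a constant, so there are exactly 3 ground terms at every depth bound.
N_0 = 3
N_1 = 3
So |H| = 3.
Ground atoms are formed by filling each argument slot of a predicate with a term from H, so an r-ary predicate gives |H|^r atoms:
  R: 3^3 = 27
Total ground atoms: 27.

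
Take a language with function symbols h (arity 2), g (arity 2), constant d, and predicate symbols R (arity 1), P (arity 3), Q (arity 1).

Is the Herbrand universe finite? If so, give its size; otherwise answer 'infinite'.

The signature has at least one function symbol (h, arity 2) and at least one constant (d).
Iterating h gives infinitely many distinct ground terms: d, h(d, d), h(h(d, d), h(d, d)), ...
So the Herbrand universe is infinite.

infinite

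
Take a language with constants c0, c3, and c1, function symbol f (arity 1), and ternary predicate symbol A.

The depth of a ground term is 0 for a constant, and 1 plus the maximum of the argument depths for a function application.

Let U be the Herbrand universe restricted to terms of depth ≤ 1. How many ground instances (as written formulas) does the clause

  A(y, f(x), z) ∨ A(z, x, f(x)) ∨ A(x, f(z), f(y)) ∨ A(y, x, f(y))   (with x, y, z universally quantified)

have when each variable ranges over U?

216

Ground terms of depth ≤ 1:
  Let N_k count ground terms of depth at most k. Each non-constant term of depth ≤ k is some function symbol applied to depth-≤(k−1) arguments, giving N_k = 3 + N_{k-1}.
  N_0 = 3
  N_1 = 3 + 3 = 6
  Explicitly: c0, c3, c1, f(c0), f(c3), f(c1).
So there are 6 ground terms available for substitution.
The clause has 3 distinct variables (x, y, z), each appearing in the body. In the free term algebra distinct substitutions yield syntactically distinct ground instances.
Number of ground instances = 6^3 = 216.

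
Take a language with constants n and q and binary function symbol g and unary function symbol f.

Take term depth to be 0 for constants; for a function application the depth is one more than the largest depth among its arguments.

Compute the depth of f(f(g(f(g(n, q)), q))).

5

depth(g(n, q)) = 1 + max(0, 0) = 1
depth(f(g(n, q))) = 1 + depth(g(n, q)) = 1 + 1 = 2
depth(g(f(g(n, q)), q)) = 1 + max(2, 0) = 3
depth(f(g(f(g(n, q)), q))) = 1 + depth(g(f(g(n, q)), q)) = 1 + 3 = 4
depth(f(f(g(f(g(n, q)), q)))) = 1 + depth(f(g(f(g(n, q)), q))) = 1 + 4 = 5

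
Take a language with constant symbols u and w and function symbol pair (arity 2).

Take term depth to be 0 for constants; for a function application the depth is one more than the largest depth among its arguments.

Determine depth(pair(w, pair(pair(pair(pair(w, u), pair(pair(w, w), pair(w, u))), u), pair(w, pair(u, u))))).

depth(pair(w, u)) = 1 + max(0, 0) = 1
depth(pair(w, w)) = 1 + max(0, 0) = 1
depth(pair(pair(w, w), pair(w, u))) = 1 + max(1, 1) = 2
depth(pair(pair(w, u), pair(pair(w, w), pair(w, u)))) = 1 + max(1, 2) = 3
depth(pair(pair(pair(w, u), pair(pair(w, w), pair(w, u))), u)) = 1 + max(3, 0) = 4
depth(pair(u, u)) = 1 + max(0, 0) = 1
depth(pair(w, pair(u, u))) = 1 + max(0, 1) = 2
depth(pair(pair(pair(pair(w, u), pair(pair(w, w), pair(w, u))), u), pair(w, pair(u, u)))) = 1 + max(4, 2) = 5
depth(pair(w, pair(pair(pair(pair(w, u), pair(pair(w, w), pair(w, u))), u), pair(w, pair(u, u))))) = 1 + max(0, 5) = 6

6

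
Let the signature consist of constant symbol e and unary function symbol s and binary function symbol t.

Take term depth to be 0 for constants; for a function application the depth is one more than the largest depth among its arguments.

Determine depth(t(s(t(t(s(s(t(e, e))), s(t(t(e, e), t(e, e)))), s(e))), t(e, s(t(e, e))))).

depth(t(e, e)) = 1 + max(0, 0) = 1
depth(s(t(e, e))) = 1 + depth(t(e, e)) = 1 + 1 = 2
depth(s(s(t(e, e)))) = 1 + depth(s(t(e, e))) = 1 + 2 = 3
depth(t(t(e, e), t(e, e))) = 1 + max(1, 1) = 2
depth(s(t(t(e, e), t(e, e)))) = 1 + depth(t(t(e, e), t(e, e))) = 1 + 2 = 3
depth(t(s(s(t(e, e))), s(t(t(e, e), t(e, e))))) = 1 + max(3, 3) = 4
depth(s(e)) = 1 + depth(e) = 1 + 0 = 1
depth(t(t(s(s(t(e, e))), s(t(t(e, e), t(e, e)))), s(e))) = 1 + max(4, 1) = 5
depth(s(t(t(s(s(t(e, e))), s(t(t(e, e), t(e, e)))), s(e)))) = 1 + depth(t(t(s(s(t(e, e))), s(t(t(e, e), t(e, e)))), s(e))) = 1 + 5 = 6
depth(t(e, s(t(e, e)))) = 1 + max(0, 2) = 3
depth(t(s(t(t(s(s(t(e, e))), s(t(t(e, e), t(e, e)))), s(e))), t(e, s(t(e, e))))) = 1 + max(6, 3) = 7

7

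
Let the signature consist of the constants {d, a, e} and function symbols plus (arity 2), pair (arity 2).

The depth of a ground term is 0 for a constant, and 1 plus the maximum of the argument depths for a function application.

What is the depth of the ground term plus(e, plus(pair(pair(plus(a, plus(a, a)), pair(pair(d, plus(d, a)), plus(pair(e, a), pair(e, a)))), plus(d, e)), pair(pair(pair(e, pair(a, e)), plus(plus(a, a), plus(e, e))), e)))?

depth(plus(a, a)) = 1 + max(0, 0) = 1
depth(plus(a, plus(a, a))) = 1 + max(0, 1) = 2
depth(plus(d, a)) = 1 + max(0, 0) = 1
depth(pair(d, plus(d, a))) = 1 + max(0, 1) = 2
depth(pair(e, a)) = 1 + max(0, 0) = 1
depth(plus(pair(e, a), pair(e, a))) = 1 + max(1, 1) = 2
depth(pair(pair(d, plus(d, a)), plus(pair(e, a), pair(e, a)))) = 1 + max(2, 2) = 3
depth(pair(plus(a, plus(a, a)), pair(pair(d, plus(d, a)), plus(pair(e, a), pair(e, a))))) = 1 + max(2, 3) = 4
depth(plus(d, e)) = 1 + max(0, 0) = 1
depth(pair(pair(plus(a, plus(a, a)), pair(pair(d, plus(d, a)), plus(pair(e, a), pair(e, a)))), plus(d, e))) = 1 + max(4, 1) = 5
depth(pair(a, e)) = 1 + max(0, 0) = 1
depth(pair(e, pair(a, e))) = 1 + max(0, 1) = 2
depth(plus(e, e)) = 1 + max(0, 0) = 1
depth(plus(plus(a, a), plus(e, e))) = 1 + max(1, 1) = 2
depth(pair(pair(e, pair(a, e)), plus(plus(a, a), plus(e, e)))) = 1 + max(2, 2) = 3
depth(pair(pair(pair(e, pair(a, e)), plus(plus(a, a), plus(e, e))), e)) = 1 + max(3, 0) = 4
depth(plus(pair(pair(plus(a, plus(a, a)), pair(pair(d, plus(d, a)), plus(pair(e, a), pair(e, a)))), plus(d, e)), pair(pair(pair(e, pair(a, e)), plus(plus(a, a), plus(e, e))), e))) = 1 + max(5, 4) = 6
depth(plus(e, plus(pair(pair(plus(a, plus(a, a)), pair(pair(d, plus(d, a)), plus(pair(e, a), pair(e, a)))), plus(d, e)), pair(pair(pair(e, pair(a, e)), plus(plus(a, a), plus(e, e))), e)))) = 1 + max(0, 6) = 7

7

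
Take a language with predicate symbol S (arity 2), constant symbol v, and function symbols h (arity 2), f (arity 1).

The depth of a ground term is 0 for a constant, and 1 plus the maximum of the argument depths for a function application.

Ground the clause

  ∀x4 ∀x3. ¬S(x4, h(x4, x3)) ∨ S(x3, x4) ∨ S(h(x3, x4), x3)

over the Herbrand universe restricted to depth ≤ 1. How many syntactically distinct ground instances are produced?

9

Ground terms of depth ≤ 1:
  Let N_k = |{terms of depth ≤ k}|. Then N_0 = 1 and N_k = 1 + N_{k-1}^2 + N_{k-1} for k ≥ 1 (one summand per function symbol, arity giving the exponent).
  N_0 = 1
  N_1 = 1 + 1^2 + 1 = 3
  Explicitly: v, h(v, v), f(v).
So there are 3 ground terms available for substitution.
The body mentions every one of the 2 quantified variables; since ground terms form a free algebra, no two substitutions collapse to the same formula.
Number of ground instances = 3^2 = 9.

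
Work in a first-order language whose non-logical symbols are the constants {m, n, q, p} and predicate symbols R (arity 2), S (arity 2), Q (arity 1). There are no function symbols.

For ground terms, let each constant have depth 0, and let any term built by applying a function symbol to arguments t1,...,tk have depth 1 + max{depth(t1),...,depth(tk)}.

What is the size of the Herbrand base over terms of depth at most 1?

36

First count ground terms of depth ≤ 1.
With no function symbols every ground term is a constant, so there are exactly 4 ground terms at every depth bound.
N_0 = 4
N_1 = 4
So |H| = 4.
A ground atom is a predicate applied to a tuple of terms from H, so the count is the sum over predicates of |H|^arity:
  R: 4^2 = 16;  S: 4^2 = 16;  Q: 4
Total ground atoms: 16 + 16 + 4 = 36.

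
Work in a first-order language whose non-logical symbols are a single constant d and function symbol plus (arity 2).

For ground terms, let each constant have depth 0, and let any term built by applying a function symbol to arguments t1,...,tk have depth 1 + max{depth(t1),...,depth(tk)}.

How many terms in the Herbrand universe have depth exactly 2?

3

Count level by level. With function symbols plus/2, the terms of depth ≤ k are the 1 constant together with each function applied to depth-≤(k−1) tuples, so N_k = 1 + N_{k-1}^2.
N_0 = 1
N_1 = 1 + 1^2 = 2
N_2 = 1 + 2^2 = 5
Terms of depth exactly 2: N_2 − N_1 = 5 − 2 = 3.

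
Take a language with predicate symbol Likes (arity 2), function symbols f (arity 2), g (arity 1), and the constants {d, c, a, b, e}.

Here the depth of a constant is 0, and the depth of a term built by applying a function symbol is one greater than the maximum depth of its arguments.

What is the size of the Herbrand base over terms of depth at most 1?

1225

First count ground terms of depth ≤ 1.
Count level by level. With function symbols f/2, g/1, the terms of depth ≤ k are the 5 constants together with each function applied to depth-≤(k−1) tuples, so N_k = 5 + N_{k-1}^2 + N_{k-1}.
N_0 = 5
N_1 = 5 + 5^2 + 5 = 35
So |H| = 35.
Each predicate of arity r yields |H|^r ground atoms (one per choice of an r-tuple from H):
  Likes: 35^2 = 1225
Total ground atoms: 1225.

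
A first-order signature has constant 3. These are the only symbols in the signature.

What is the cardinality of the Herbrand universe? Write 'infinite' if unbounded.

1

There are no function symbols, so the only ground term is the single constant.
The Herbrand universe is {3}, finite with 1 element.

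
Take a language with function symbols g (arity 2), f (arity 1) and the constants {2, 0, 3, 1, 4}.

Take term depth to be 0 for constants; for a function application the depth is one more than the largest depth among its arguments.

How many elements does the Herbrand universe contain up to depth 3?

1601495

If N_k denotes the number of depth-≤k ground terms, the 5 constants give N_0 = 5, and each function symbol of arity r contributes N_{k-1}^r new terms at level k: N_k = 5 + N_{k-1}^2 + N_{k-1}.
N_0 = 5
N_1 = 5 + 5^2 + 5 = 35
N_2 = 5 + 35^2 + 35 = 1265
N_3 = 5 + 1265^2 + 1265 = 1601495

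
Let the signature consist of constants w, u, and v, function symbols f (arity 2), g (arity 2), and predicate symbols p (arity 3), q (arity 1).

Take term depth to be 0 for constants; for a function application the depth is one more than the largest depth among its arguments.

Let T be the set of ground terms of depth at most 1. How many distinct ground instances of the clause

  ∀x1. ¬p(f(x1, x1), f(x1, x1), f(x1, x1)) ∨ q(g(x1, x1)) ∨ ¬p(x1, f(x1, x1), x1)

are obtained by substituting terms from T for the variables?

Ground terms of depth ≤ 1:
  If N_k denotes the number of depth-≤k ground terms, the 3 constants give N_0 = 3, and each function symbol of arity r contributes N_{k-1}^r new terms at level k: N_k = 3 + N_{k-1}^2 + N_{k-1}^2.
  N_0 = 3
  N_1 = 3 + 3^2 + 3^2 = 21
So there are 21 ground terms available for substitution.
There is 1 variable to instantiate (x1),  occurring in at least one literal, so different choices give different ground instances.
Number of ground instances = 21.

21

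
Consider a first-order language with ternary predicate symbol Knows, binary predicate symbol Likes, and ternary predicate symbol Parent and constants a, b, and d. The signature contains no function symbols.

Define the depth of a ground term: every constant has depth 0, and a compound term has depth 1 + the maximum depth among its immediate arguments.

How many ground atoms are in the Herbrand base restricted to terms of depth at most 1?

63

First count ground terms of depth ≤ 1.
With no function symbols every ground term is a constant, so there are exactly 3 ground terms at every depth bound.
N_0 = 3
N_1 = 3
So |H| = 3.
Ground atoms are formed by filling each argument slot of a predicate with a term from H, so an r-ary predicate gives |H|^r atoms:
  Knows: 3^3 = 27;  Likes: 3^2 = 9;  Parent: 3^3 = 27
Total ground atoms: 27 + 9 + 27 = 63.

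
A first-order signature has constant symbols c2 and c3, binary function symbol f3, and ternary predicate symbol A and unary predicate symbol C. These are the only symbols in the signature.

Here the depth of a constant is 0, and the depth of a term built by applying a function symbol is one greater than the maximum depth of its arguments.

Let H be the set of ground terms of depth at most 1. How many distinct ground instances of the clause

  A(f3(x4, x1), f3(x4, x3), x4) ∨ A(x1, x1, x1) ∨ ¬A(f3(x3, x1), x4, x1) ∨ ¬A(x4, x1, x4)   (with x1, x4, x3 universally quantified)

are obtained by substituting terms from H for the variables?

Ground terms of depth ≤ 1:
  Let N_k = |{terms of depth ≤ k}|. Then N_0 = 2 and N_k = 2 + N_{k-1}^2 for k ≥ 1 (one summand per function symbol, arity giving the exponent).
  N_0 = 2
  N_1 = 2 + 2^2 = 6
  Explicitly: c2, c3, f3(c2, c2), f3(c2, c3), f3(c3, c2), f3(c3, c3).
So there are 6 ground terms available for substitution.
Each of x1, x4, x3 ranges independently over the available ground terms, and distinct assignments produce distinct instances.
Number of ground instances = 6^3 = 216.

216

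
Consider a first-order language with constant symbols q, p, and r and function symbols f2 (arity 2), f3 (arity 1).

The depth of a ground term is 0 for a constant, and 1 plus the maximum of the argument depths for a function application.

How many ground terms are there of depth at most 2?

Count level by level. With function symbols f2/2, f3/1, the terms of depth ≤ k are the 3 constants together with each function applied to depth-≤(k−1) tuples, so N_k = 3 + N_{k-1}^2 + N_{k-1}.
N_0 = 3
N_1 = 3 + 3^2 + 3 = 15
N_2 = 3 + 15^2 + 15 = 243

243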